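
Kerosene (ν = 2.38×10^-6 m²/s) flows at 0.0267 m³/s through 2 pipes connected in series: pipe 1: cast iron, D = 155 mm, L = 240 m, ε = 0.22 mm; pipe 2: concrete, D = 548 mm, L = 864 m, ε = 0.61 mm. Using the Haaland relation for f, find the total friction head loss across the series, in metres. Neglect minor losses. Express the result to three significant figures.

H ≈ 3.74 m

Pipe 1: V = 1.415 m/s, Re = 9.22×10^4, ε/D = 0.00142, f = 0.02347, h_1 = f(L/D)V²/2g = 3.708 m
Pipe 2: V = 0.1132 m/s, Re = 2.61×10^4, ε/D = 0.00111, f = 0.02652, h_2 = f(L/D)V²/2g = 0.02732 m
Series → Q common, losses add: H = Σh = 3.736 m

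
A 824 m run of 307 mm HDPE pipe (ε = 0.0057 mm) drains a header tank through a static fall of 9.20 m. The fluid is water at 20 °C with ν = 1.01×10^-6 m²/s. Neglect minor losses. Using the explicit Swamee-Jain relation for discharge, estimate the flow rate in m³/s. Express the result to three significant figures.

Swamee-Jain (Type II): Q = -0.965·√(gD⁵h_f/L)·ln[ε/(3.7D) + √(3.17ν²L/(gD³h_f))]
√(gD⁵h_f/L) = √(9.81·0.307⁵·9.20/824) = 0.01728
ε/(3.7D) = 5.02×10^-6; √(3.17ν²L/(gD³h_f)) = 3.19×10^-5
Q = -0.965·0.01728·ln(3.696×10^-5) = 0.1702 m³/s
Check: V = 2.30 m/s, Re = 6.99×10^5, f = 0.01270, h_f = 9.19 m ≈ 9.20 m ✓

Q ≈ 0.170 m³/s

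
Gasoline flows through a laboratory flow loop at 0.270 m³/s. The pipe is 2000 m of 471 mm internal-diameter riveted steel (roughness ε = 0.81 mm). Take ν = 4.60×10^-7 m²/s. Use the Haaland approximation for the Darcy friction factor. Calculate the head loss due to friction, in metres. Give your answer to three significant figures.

V = 4Q/(πD²) = 4·0.270/(π·0.471²) = 1.550 m/s
Re = VD/ν = 1.550·0.471/4.60×10^-7 = 1.59×10^6 → turbulent
ε/D = 0.81/471 = 0.00172
Haaland: f = 0.02267
h_f = f(L/D)V²/(2g) = 0.02267·(2000/0.471)·1.550²/(2·9.81) = 11.78 m

h_f ≈ 11.8 m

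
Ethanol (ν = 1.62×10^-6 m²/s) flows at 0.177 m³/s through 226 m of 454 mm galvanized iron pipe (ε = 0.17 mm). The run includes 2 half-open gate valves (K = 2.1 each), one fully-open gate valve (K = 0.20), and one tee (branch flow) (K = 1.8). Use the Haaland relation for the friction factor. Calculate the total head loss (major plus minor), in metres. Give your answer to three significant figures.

V = 4Q/(πD²) = 1.093 m/s; V²/2g = 0.06093 m
Re = 3.06×10^5, ε/D = 3.74×10^-4 → f = 0.01728 (Haaland)
Major: h_f = f(L/D)·V²/2g = 0.01728·497.8·0.06093 = 0.5240 m
Minor: ΣK = 6.20; h_m = ΣK·V²/2g = 0.3778 m
Total H_L = 0.5240 + 0.3778 = 0.9018 m

H_L ≈ 0.902 m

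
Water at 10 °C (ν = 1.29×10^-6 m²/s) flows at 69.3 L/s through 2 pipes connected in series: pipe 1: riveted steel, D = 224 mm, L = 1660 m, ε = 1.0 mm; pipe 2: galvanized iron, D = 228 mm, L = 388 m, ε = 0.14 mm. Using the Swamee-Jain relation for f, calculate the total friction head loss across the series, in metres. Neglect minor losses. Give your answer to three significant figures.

Pipe 1: V = 1.759 m/s, Re = 3.05×10^5, ε/D = 0.00446, f = 0.02983, h_1 = f(L/D)V²/2g = 34.84 m
Pipe 2: V = 1.697 m/s, Re = 3.00×10^5, ε/D = 6.14×10^-4, f = 0.01895, h_2 = f(L/D)V²/2g = 4.736 m
Series → Q common, losses add: H = Σh = 39.57 m

H ≈ 39.6 m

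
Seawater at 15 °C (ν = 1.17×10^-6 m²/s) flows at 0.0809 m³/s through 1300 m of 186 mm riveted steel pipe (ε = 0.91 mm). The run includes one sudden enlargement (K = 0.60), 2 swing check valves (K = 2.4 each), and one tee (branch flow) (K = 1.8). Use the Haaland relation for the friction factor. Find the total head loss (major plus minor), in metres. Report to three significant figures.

V = 4Q/(πD²) = 2.977 m/s; V²/2g = 0.4518 m
Re = 4.73×10^5, ε/D = 0.00489 → f = 0.03042 (Haaland)
Major: h_f = f(L/D)·V²/2g = 0.03042·6989·0.4518 = 96.05 m
Minor: ΣK = 7.20; h_m = ΣK·V²/2g = 3.253 m
Total H_L = 96.05 + 3.253 = 99.30 m

H_L ≈ 99.3 m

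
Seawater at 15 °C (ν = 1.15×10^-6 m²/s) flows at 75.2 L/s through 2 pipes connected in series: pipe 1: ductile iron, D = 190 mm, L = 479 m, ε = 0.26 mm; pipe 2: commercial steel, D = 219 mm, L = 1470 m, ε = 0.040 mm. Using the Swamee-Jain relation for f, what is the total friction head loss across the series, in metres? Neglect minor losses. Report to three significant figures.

H ≈ 41.3 m

Pipe 1: V = 2.652 m/s, Re = 4.38×10^5, ε/D = 0.00137, f = 0.02190, h_1 = f(L/D)V²/2g = 19.79 m
Pipe 2: V = 1.996 m/s, Re = 3.80×10^5, ε/D = 1.83×10^-4, f = 0.01576, h_2 = f(L/D)V²/2g = 21.48 m
Series → Q common, losses add: H = Σh = 41.28 m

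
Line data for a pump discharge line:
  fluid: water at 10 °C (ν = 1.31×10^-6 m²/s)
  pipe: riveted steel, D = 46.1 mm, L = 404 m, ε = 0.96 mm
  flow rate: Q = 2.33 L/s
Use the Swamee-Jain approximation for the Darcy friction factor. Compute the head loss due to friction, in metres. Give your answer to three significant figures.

V = 4Q/(πD²) = 4·0.00233/(π·0.0461²) = 1.396 m/s
Re = VD/ν = 1.396·0.0461/1.31×10^-6 = 4.91×10^4 → turbulent
ε/D = 0.96/46.1 = 0.0208
Swamee-Jain: f = 0.05055
h_f = f(L/D)V²/(2g) = 0.05055·(404/0.0461)·1.396²/(2·9.81) = 44.00 m

h_f ≈ 44.0 m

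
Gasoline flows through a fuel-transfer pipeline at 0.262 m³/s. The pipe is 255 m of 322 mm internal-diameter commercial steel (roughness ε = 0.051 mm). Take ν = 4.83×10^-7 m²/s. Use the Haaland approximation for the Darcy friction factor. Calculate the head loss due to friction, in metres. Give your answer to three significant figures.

h_f ≈ 5.69 m

V = 4Q/(πD²) = 4·0.262/(π·0.322²) = 3.217 m/s
Re = VD/ν = 3.217·0.322/4.83×10^-7 = 2.14×10^6 → turbulent
ε/D = 0.051/322 = 1.58×10^-4
Haaland: f = 0.01362
h_f = f(L/D)V²/(2g) = 0.01362·(255/0.322)·3.217²/(2·9.81) = 5.691 m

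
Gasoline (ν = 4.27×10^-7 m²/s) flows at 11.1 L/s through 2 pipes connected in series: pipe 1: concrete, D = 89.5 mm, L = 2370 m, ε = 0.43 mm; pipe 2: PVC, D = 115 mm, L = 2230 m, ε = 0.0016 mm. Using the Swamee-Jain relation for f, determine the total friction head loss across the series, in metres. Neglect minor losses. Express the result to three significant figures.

H ≈ 144 m

Pipe 1: V = 1.764 m/s, Re = 3.70×10^5, ε/D = 0.00480, f = 0.03039, h_1 = f(L/D)V²/2g = 127.7 m
Pipe 2: V = 1.069 m/s, Re = 2.88×10^5, ε/D = 1.39×10^-5, f = 0.01465, h_2 = f(L/D)V²/2g = 16.53 m
Series → Q common, losses add: H = Σh = 144.2 m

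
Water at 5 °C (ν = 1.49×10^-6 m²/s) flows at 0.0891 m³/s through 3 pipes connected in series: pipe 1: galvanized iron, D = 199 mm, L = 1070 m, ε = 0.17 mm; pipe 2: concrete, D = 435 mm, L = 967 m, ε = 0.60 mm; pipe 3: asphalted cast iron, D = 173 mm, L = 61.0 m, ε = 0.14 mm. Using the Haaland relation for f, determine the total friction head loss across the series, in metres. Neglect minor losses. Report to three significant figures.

H ≈ 50.2 m

Pipe 1: V = 2.865 m/s, Re = 3.83×10^5, ε/D = 8.54×10^-4, f = 0.01969, h_1 = f(L/D)V²/2g = 44.29 m
Pipe 2: V = 0.5995 m/s, Re = 1.75×10^5, ε/D = 0.00138, f = 0.02245, h_2 = f(L/D)V²/2g = 0.9141 m
Pipe 3: V = 3.790 m/s, Re = 4.40×10^5, ε/D = 8.09×10^-4, f = 0.01938, h_3 = f(L/D)V²/2g = 5.005 m
Series → Q common, losses add: H = Σh = 50.21 m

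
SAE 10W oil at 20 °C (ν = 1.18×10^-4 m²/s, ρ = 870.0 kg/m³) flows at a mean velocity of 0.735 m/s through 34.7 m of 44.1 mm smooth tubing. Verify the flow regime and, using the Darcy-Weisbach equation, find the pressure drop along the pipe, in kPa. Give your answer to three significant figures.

Re = VD/ν = 0.735·0.04410/1.18×10^-4 = 275 → laminar (Re < 2300)
f = 64/Re = 0.2330
h_f = f(L/D)V²/(2g) = 0.2330·(34.7/0.04410)·0.735²/(2·9.81) = 5.048 m
Δp = ρg·h_f = 870.0·9.81·5.048 = 43.08 kPa

Δp ≈ 43.1 kPa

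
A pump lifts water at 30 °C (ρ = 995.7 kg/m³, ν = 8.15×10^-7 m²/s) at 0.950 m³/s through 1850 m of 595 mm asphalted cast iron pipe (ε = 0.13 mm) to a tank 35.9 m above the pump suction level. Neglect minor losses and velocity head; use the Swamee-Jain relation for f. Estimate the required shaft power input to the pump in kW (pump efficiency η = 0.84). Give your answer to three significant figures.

V = 4Q/(πD²) = 3.417 m/s; Re = 2.49×10^6; ε/D = 2.18×10^-4; f = 0.01444
h_f = f(L/D)V²/2g = 26.72 m
Total head H = z + h_f = 35.9 + 26.72 = 62.62 m
P_hyd = ρgQH = 995.7·9.81·0.950·62.62 = 581.0 kW
P_shaft = P_hyd/η = 581.0/0.84 = 691.7 kW

P_shaft ≈ 692 kW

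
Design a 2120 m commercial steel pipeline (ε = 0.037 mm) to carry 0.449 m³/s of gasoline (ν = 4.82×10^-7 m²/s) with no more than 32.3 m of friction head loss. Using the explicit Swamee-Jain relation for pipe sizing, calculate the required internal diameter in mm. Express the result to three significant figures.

Swamee-Jain (Type III): D = 0.66·[ε^1.25·(LQ²/(gh_f))^4.75 + ν·Q^9.4·(L/(gh_f))^5.2]^0.04
LQ²/(gh_f) = 1.349; L/(gh_f) = 6.691
Term 1 = ε^1.25·(…)^4.75 = 1.20×10^-5; Term 2 = ν·Q^9.4·(…)^5.2 = 5.09×10^-6
D = 0.66·(1.20×10^-5 + 5.09×10^-6)^0.04 = 0.4254 m = 425 mm
Check: V = 3.16 m/s, Re = 2.79×10^6, f = 0.01242, h_f = 31.5 m ≈ 32.3 m ✓

D ≈ 425 mm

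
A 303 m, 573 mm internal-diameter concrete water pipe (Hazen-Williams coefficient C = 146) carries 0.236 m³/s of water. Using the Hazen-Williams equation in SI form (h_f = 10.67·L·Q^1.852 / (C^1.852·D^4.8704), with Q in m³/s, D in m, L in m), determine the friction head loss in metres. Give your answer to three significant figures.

h_f ≈ 0.329 m

h_f = 10.67·303·0.236^1.852 / (146^1.852·0.573^4.8704) = 0.3294 m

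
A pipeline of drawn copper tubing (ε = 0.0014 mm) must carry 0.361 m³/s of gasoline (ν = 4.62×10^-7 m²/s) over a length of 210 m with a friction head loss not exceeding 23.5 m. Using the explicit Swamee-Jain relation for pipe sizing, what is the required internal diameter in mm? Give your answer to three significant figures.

D ≈ 247 mm

Swamee-Jain (Type III): D = 0.66·[ε^1.25·(LQ²/(gh_f))^4.75 + ν·Q^9.4·(L/(gh_f))^5.2]^0.04
LQ²/(gh_f) = 0.1187; L/(gh_f) = 0.9109
Term 1 = ε^1.25·(…)^4.75 = 1.93×10^-12; Term 2 = ν·Q^9.4·(…)^5.2 = 1.97×10^-11
D = 0.66·(1.93×10^-12 + 1.97×10^-11)^0.04 = 0.2471 m = 247 mm
Check: V = 7.53 m/s, Re = 4.03×10^6, f = 0.009635, h_f = 23.6 m ≈ 23.5 m ✓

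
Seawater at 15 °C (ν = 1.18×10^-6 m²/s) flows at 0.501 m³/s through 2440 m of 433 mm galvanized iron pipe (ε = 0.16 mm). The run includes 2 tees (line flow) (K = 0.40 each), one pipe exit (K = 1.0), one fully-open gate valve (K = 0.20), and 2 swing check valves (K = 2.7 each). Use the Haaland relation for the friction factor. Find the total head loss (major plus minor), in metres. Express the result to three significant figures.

V = 4Q/(πD²) = 3.402 m/s; V²/2g = 0.5900 m
Re = 1.25×10^6, ε/D = 3.70×10^-4 → f = 0.01610 (Haaland)
Major: h_f = f(L/D)·V²/2g = 0.01610·5635·0.5900 = 53.51 m
Minor: ΣK = 7.40; h_m = ΣK·V²/2g = 4.366 m
Total H_L = 53.51 + 4.366 = 57.88 m

H_L ≈ 57.9 m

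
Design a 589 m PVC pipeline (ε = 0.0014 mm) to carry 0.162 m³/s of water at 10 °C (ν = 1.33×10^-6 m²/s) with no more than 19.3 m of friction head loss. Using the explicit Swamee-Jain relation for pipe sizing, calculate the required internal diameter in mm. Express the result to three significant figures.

D ≈ 246 mm

Swamee-Jain (Type III): D = 0.66·[ε^1.25·(LQ²/(gh_f))^4.75 + ν·Q^9.4·(L/(gh_f))^5.2]^0.04
LQ²/(gh_f) = 0.08164; L/(gh_f) = 3.111
Term 1 = ε^1.25·(…)^4.75 = 3.27×10^-13; Term 2 = ν·Q^9.4·(…)^5.2 = 1.80×10^-11
D = 0.66·(3.27×10^-13 + 1.80×10^-11)^0.04 = 0.2455 m = 246 mm
Check: V = 3.42 m/s, Re = 6.32×10^5, f = 0.01267, h_f = 18.1 m ≈ 19.3 m ✓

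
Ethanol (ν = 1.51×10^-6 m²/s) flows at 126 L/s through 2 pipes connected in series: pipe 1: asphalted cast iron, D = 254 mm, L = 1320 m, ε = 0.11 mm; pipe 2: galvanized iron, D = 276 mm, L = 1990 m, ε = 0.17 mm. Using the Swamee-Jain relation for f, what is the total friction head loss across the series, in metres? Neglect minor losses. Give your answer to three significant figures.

Pipe 1: V = 2.487 m/s, Re = 4.18×10^5, ε/D = 4.33×10^-4, f = 0.01752, h_1 = f(L/D)V²/2g = 28.70 m
Pipe 2: V = 2.106 m/s, Re = 3.85×10^5, ε/D = 6.16×10^-4, f = 0.01870, h_2 = f(L/D)V²/2g = 30.47 m
Series → Q common, losses add: H = Σh = 59.18 m

H ≈ 59.2 m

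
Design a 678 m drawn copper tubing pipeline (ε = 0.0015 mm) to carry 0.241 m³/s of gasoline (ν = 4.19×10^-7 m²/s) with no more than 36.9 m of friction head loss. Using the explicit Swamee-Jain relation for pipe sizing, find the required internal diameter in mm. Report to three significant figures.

D ≈ 246 mm

Swamee-Jain (Type III): D = 0.66·[ε^1.25·(LQ²/(gh_f))^4.75 + ν·Q^9.4·(L/(gh_f))^5.2]^0.04
LQ²/(gh_f) = 0.1088; L/(gh_f) = 1.873
Term 1 = ε^1.25·(…)^4.75 = 1.39×10^-12; Term 2 = ν·Q^9.4·(…)^5.2 = 1.70×10^-11
D = 0.66·(1.39×10^-12 + 1.70×10^-11)^0.04 = 0.2455 m = 246 mm
Check: V = 5.09 m/s, Re = 2.98×10^6, f = 0.01003, h_f = 36.6 m ≈ 36.9 m ✓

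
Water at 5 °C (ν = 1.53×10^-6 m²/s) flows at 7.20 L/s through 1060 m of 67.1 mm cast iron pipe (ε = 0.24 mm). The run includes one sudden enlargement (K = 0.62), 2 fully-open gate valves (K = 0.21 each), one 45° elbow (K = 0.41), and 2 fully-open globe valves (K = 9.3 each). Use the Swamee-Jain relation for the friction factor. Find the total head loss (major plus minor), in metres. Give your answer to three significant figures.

V = 4Q/(πD²) = 2.036 m/s; V²/2g = 0.2113 m
Re = 8.93×10^4, ε/D = 0.00358 → f = 0.02907 (Swamee-Jain)
Major: h_f = f(L/D)·V²/2g = 0.02907·15797·0.2113 = 97.03 m
Minor: ΣK = 20.1; h_m = ΣK·V²/2g = 4.237 m
Total H_L = 97.03 + 4.237 = 101.3 m

H_L ≈ 101 m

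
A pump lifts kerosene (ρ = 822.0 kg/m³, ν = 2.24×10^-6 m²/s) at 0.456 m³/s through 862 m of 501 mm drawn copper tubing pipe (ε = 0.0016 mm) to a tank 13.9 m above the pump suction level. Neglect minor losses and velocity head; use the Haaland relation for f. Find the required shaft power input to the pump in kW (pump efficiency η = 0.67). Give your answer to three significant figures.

V = 4Q/(πD²) = 2.313 m/s; Re = 5.17×10^5; ε/D = 3.19×10^-6; f = 0.01302
h_f = f(L/D)V²/2g = 6.109 m
Total head H = z + h_f = 13.9 + 6.109 = 20.01 m
P_hyd = ρgQH = 822.0·9.81·0.456·20.01 = 73.57 kW
P_shaft = P_hyd/η = 73.57/0.67 = 109.8 kW

P_shaft ≈ 110 kW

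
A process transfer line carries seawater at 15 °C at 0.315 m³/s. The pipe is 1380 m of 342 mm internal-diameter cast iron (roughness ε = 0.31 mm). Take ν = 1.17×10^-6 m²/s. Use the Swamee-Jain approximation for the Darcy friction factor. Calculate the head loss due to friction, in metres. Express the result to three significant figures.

h_f ≈ 47.4 m

V = 4Q/(πD²) = 4·0.315/(π·0.342²) = 3.429 m/s
Re = VD/ν = 3.429·0.342/1.17×10^-6 = 1.00×10^6 → turbulent
ε/D = 0.31/342 = 9.06×10^-4
Swamee-Jain: f = 0.01959
h_f = f(L/D)V²/(2g) = 0.01959·(1380/0.342)·3.429²/(2·9.81) = 47.38 m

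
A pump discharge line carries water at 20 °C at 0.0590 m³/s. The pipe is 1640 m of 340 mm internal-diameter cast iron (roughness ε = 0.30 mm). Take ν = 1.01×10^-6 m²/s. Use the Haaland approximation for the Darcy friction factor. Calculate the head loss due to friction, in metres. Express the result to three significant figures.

h_f ≈ 2.11 m

V = 4Q/(πD²) = 4·0.0590/(π·0.340²) = 0.6498 m/s
Re = VD/ν = 0.6498·0.340/1.01×10^-6 = 2.19×10^5 → turbulent
ε/D = 0.30/340 = 8.82×10^-4
Haaland: f = 0.02032
h_f = f(L/D)V²/(2g) = 0.02032·(1640/0.340)·0.6498²/(2·9.81) = 2.110 m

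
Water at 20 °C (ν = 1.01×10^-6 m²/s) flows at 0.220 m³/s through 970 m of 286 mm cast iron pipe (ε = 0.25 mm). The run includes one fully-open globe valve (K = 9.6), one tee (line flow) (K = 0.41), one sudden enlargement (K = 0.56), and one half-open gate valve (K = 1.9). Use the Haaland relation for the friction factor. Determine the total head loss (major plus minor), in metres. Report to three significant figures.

V = 4Q/(πD²) = 3.425 m/s; V²/2g = 0.5977 m
Re = 9.70×10^5, ε/D = 8.74×10^-4 → f = 0.01935 (Haaland)
Major: h_f = f(L/D)·V²/2g = 0.01935·3392·0.5977 = 39.22 m
Minor: ΣK = 12.5; h_m = ΣK·V²/2g = 7.454 m
Total H_L = 39.22 + 7.454 = 46.68 m

H_L ≈ 46.7 m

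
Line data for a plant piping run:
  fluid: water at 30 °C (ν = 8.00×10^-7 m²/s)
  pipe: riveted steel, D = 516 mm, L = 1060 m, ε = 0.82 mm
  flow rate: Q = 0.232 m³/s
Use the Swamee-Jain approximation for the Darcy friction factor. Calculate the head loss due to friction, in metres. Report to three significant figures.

h_f ≈ 2.89 m

V = 4Q/(πD²) = 4·0.232/(π·0.516²) = 1.109 m/s
Re = VD/ν = 1.109·0.516/8.00×10^-7 = 7.16×10^5 → turbulent
ε/D = 0.82/516 = 0.00159
Swamee-Jain: f = 0.02245
h_f = f(L/D)V²/(2g) = 0.02245·(1060/0.516)·1.109²/(2·9.81) = 2.893 m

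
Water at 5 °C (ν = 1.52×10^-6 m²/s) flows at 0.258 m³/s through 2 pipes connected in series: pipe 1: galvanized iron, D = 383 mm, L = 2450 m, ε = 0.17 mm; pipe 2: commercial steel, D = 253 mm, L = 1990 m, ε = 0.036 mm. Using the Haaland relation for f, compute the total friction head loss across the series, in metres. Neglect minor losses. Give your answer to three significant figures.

Pipe 1: V = 2.239 m/s, Re = 5.64×10^5, ε/D = 4.44×10^-4, f = 0.01711, h_1 = f(L/D)V²/2g = 27.98 m
Pipe 2: V = 5.132 m/s, Re = 8.54×10^5, ε/D = 1.42×10^-4, f = 0.01406, h_2 = f(L/D)V²/2g = 148.5 m
Series → Q common, losses add: H = Σh = 176.4 m

H ≈ 176 m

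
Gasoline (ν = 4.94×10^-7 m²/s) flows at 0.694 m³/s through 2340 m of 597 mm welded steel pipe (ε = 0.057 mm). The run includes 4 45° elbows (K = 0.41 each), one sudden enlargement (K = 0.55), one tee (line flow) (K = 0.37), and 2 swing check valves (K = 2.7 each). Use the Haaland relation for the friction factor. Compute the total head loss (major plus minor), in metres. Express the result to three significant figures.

H_L ≈ 17.8 m

V = 4Q/(πD²) = 2.479 m/s; V²/2g = 0.3133 m
Re = 3.00×10^6, ε/D = 9.55×10^-5 → f = 0.01243 (Haaland)
Major: h_f = f(L/D)·V²/2g = 0.01243·3920·0.3133 = 15.26 m
Minor: ΣK = 7.96; h_m = ΣK·V²/2g = 2.494 m
Total H_L = 15.26 + 2.494 = 17.75 m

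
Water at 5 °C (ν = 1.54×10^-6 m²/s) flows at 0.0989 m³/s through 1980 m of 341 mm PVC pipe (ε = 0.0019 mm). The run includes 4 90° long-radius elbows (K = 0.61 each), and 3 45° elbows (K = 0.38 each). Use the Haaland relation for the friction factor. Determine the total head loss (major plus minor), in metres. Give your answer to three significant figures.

H_L ≈ 5.42 m

V = 4Q/(πD²) = 1.083 m/s; V²/2g = 0.05977 m
Re = 2.40×10^5, ε/D = 5.57×10^-6 → f = 0.01500 (Haaland)
Major: h_f = f(L/D)·V²/2g = 0.01500·5806·0.05977 = 5.207 m
Minor: ΣK = 3.58; h_m = ΣK·V²/2g = 0.2140 m
Total H_L = 5.207 + 0.2140 = 5.421 m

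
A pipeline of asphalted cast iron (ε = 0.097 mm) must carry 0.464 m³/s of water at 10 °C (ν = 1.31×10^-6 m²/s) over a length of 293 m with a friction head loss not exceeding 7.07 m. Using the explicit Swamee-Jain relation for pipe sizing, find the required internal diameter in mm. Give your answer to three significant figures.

D ≈ 412 mm

Swamee-Jain (Type III): D = 0.66·[ε^1.25·(LQ²/(gh_f))^4.75 + ν·Q^9.4·(L/(gh_f))^5.2]^0.04
LQ²/(gh_f) = 0.9095; L/(gh_f) = 4.225
Term 1 = ε^1.25·(…)^4.75 = 6.14×10^-6; Term 2 = ν·Q^9.4·(…)^5.2 = 1.72×10^-6
D = 0.66·(6.14×10^-6 + 1.72×10^-6)^0.04 = 0.4124 m = 412 mm
Check: V = 3.47 m/s, Re = 1.09×10^6, f = 0.01507, h_f = 6.58 m ≈ 7.07 m ✓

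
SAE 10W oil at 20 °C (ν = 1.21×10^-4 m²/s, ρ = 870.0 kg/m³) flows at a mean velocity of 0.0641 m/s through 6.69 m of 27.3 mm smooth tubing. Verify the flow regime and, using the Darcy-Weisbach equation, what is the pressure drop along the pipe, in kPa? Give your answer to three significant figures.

Re = VD/ν = 0.0641·0.02730/1.21×10^-4 = 14.5 → laminar (Re < 2300)
f = 64/Re = 4.425
h_f = f(L/D)V²/(2g) = 4.425·(6.69/0.02730)·0.0641²/(2·9.81) = 0.2271 m
Δp = ρg·h_f = 870.0·9.81·0.2271 = 1.938 kPa

Δp ≈ 1.94 kPa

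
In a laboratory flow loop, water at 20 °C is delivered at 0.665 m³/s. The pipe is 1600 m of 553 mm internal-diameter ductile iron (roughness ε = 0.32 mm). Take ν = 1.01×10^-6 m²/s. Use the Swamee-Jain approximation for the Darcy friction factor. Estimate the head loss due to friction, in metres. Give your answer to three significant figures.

V = 4Q/(πD²) = 4·0.665/(π·0.553²) = 2.769 m/s
Re = VD/ν = 2.769·0.553/1.01×10^-6 = 1.52×10^6 → turbulent
ε/D = 0.32/553 = 5.79×10^-4
Swamee-Jain: f = 0.01764
h_f = f(L/D)V²/(2g) = 0.01764·(1600/0.553)·2.769²/(2·9.81) = 19.95 m

h_f ≈ 19.9 m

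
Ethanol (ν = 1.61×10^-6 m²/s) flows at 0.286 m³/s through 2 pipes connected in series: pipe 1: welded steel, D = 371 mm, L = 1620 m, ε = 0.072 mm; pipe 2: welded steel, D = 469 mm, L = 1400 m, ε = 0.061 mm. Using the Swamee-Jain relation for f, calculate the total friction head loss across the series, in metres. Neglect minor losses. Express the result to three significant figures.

H ≈ 29.9 m

Pipe 1: V = 2.646 m/s, Re = 6.10×10^5, ε/D = 1.94×10^-4, f = 0.01520, h_1 = f(L/D)V²/2g = 23.69 m
Pipe 2: V = 1.656 m/s, Re = 4.82×10^5, ε/D = 1.30×10^-4, f = 0.01486, h_2 = f(L/D)V²/2g = 6.198 m
Series → Q common, losses add: H = Σh = 29.88 m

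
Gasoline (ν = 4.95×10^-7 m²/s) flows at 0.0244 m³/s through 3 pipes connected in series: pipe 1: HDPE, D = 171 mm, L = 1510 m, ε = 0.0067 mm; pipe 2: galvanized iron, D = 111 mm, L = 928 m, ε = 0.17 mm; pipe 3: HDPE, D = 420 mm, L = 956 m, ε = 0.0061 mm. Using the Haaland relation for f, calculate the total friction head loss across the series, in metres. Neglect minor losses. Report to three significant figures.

H ≈ 67.5 m

Pipe 1: V = 1.062 m/s, Re = 3.67×10^5, ε/D = 3.92×10^-5, f = 0.01420, h_1 = f(L/D)V²/2g = 7.216 m
Pipe 2: V = 2.521 m/s, Re = 5.65×10^5, ε/D = 0.00153, f = 0.02223, h_2 = f(L/D)V²/2g = 60.23 m
Pipe 3: V = 0.1761 m/s, Re = 1.49×10^5, ε/D = 1.45×10^-5, f = 0.01649, h_3 = f(L/D)V²/2g = 0.05934 m
Series → Q common, losses add: H = Σh = 67.50 m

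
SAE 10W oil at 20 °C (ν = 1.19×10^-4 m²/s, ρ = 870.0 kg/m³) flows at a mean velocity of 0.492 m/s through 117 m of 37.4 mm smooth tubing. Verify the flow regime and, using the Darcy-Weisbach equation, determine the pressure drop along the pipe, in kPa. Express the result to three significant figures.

Re = VD/ν = 0.492·0.03740/1.19×10^-4 = 155 → laminar (Re < 2300)
f = 64/Re = 0.4139
h_f = f(L/D)V²/(2g) = 0.4139·(117/0.03740)·0.492²/(2·9.81) = 15.97 m
Δp = ρg·h_f = 870.0·9.81·15.97 = 136.3 kPa

Δp ≈ 136 kPa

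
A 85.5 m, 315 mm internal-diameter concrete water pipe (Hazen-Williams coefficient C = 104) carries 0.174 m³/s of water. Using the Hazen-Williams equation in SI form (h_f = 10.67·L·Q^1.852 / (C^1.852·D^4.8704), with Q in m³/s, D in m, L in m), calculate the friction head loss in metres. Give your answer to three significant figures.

h_f = 10.67·85.5·0.174^1.852 / (104^1.852·0.315^4.8704) = 1.826 m

h_f ≈ 1.83 m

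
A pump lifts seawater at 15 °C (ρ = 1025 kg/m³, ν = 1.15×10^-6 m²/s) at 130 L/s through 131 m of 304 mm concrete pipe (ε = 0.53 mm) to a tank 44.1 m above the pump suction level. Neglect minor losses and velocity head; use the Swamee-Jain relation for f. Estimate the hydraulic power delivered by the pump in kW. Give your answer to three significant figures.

V = 4Q/(πD²) = 1.791 m/s; Re = 4.73×10^5; ε/D = 0.00174; f = 0.02313
h_f = f(L/D)V²/2g = 1.630 m
Total head H = z + h_f = 44.1 + 1.630 = 45.73 m
P_hyd = ρgQH = 1025·9.81·0.130·45.73 = 59.78 kW

P_hyd ≈ 59.8 kW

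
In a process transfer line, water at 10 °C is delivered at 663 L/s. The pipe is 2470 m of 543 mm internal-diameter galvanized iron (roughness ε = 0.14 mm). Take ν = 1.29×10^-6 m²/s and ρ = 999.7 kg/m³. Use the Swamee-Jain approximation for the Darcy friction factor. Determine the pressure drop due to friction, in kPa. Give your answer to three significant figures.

V = 4Q/(πD²) = 4·0.663/(π·0.543²) = 2.863 m/s
Re = VD/ν = 2.863·0.543/1.29×10^-6 = 1.21×10^6 → turbulent
ε/D = 0.14/543 = 2.58×10^-4
Swamee-Jain: f = 0.01524
h_f = f(L/D)V²/(2g) = 0.01524·(2470/0.543)·2.863²/(2·9.81) = 28.96 m
Δp = ρg·h_f = 999.7·9.81·28.96 = 284.0 kPa

Δp ≈ 284 kPa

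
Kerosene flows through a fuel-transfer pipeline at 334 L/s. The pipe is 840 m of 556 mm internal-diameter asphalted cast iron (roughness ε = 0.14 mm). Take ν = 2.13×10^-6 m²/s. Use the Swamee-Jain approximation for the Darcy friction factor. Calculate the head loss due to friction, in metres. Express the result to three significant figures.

V = 4Q/(πD²) = 4·0.334/(π·0.556²) = 1.376 m/s
Re = VD/ν = 1.376·0.556/2.13×10^-6 = 3.59×10^5 → turbulent
ε/D = 0.14/556 = 2.52×10^-4
Swamee-Jain: f = 0.01643
h_f = f(L/D)V²/(2g) = 0.01643·(840/0.556)·1.376²/(2·9.81) = 2.393 m

h_f ≈ 2.39 m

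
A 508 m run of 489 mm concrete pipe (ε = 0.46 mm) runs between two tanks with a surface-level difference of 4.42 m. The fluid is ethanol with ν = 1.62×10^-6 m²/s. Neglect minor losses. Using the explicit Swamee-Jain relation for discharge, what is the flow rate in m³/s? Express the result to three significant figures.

Swamee-Jain (Type II): Q = -0.965·√(gD⁵h_f/L)·ln[ε/(3.7D) + √(3.17ν²L/(gD³h_f))]
√(gD⁵h_f/L) = √(9.81·0.489⁵·4.42/508) = 0.04885
ε/(3.7D) = 2.54×10^-4; √(3.17ν²L/(gD³h_f)) = 2.89×10^-5
Q = -0.965·0.04885·ln(2.831×10^-4) = 0.3851 m³/s
Check: V = 2.05 m/s, Re = 6.19×10^5, f = 0.01997, h_f = 4.45 m ≈ 4.42 m ✓

Q ≈ 0.385 m³/s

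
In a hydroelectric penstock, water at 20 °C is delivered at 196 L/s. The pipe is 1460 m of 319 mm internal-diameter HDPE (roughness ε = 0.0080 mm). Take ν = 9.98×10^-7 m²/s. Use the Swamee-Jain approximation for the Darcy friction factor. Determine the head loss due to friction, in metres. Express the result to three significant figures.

V = 4Q/(πD²) = 4·0.196/(π·0.319²) = 2.452 m/s
Re = VD/ν = 2.452·0.319/9.98×10^-7 = 7.84×10^5 → turbulent
ε/D = 0.0080/319 = 2.51×10^-5
Swamee-Jain: f = 0.01261
h_f = f(L/D)V²/(2g) = 0.01261·(1460/0.319)·2.452²/(2·9.81) = 17.69 m

h_f ≈ 17.7 m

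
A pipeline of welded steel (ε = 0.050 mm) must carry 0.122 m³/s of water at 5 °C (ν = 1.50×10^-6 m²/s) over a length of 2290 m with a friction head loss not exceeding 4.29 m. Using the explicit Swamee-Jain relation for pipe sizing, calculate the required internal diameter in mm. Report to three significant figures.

D ≈ 407 mm

Swamee-Jain (Type III): D = 0.66·[ε^1.25·(LQ²/(gh_f))^4.75 + ν·Q^9.4·(L/(gh_f))^5.2]^0.04
LQ²/(gh_f) = 0.8099; L/(gh_f) = 54.41
Term 1 = ε^1.25·(…)^4.75 = 1.54×10^-6; Term 2 = ν·Q^9.4·(…)^5.2 = 4.11×10^-6
D = 0.66·(1.54×10^-6 + 4.11×10^-6)^0.04 = 0.4070 m = 407 mm
Check: V = 0.938 m/s, Re = 2.54×10^5, f = 0.01600, h_f = 4.03 m ≈ 4.29 m ✓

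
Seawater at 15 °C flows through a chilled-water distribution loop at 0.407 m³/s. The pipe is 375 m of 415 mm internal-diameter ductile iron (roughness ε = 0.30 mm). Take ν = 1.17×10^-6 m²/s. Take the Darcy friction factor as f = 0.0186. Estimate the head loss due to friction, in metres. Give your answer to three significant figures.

h_f ≈ 7.76 m

V = 4Q/(πD²) = 4·0.407/(π·0.415²) = 3.009 m/s
h_f = f(L/D)V²/(2g) = 0.01860·(375/0.415)·3.009²/(2·9.81) = 7.756 m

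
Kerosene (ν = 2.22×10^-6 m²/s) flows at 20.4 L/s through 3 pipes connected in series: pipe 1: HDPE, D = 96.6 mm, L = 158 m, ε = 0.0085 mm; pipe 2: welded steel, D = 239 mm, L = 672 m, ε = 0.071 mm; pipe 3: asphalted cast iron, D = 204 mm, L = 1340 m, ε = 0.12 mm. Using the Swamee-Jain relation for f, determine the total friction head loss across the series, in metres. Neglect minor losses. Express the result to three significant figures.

Pipe 1: V = 2.783 m/s, Re = 1.21×10^5, ε/D = 8.80×10^-5, f = 0.01775, h_1 = f(L/D)V²/2g = 11.46 m
Pipe 2: V = 0.4547 m/s, Re = 4.90×10^4, ε/D = 2.97×10^-4, f = 0.02200, h_2 = f(L/D)V²/2g = 0.6519 m
Pipe 3: V = 0.6241 m/s, Re = 5.74×10^4, ε/D = 5.88×10^-4, f = 0.02243, h_3 = f(L/D)V²/2g = 2.925 m
Series → Q common, losses add: H = Σh = 15.04 m

H ≈ 15.0 m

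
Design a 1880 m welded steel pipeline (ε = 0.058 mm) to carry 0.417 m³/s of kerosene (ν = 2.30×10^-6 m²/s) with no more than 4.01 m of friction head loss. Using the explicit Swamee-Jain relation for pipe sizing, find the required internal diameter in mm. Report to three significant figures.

D ≈ 639 mm

Swamee-Jain (Type III): D = 0.66·[ε^1.25·(LQ²/(gh_f))^4.75 + ν·Q^9.4·(L/(gh_f))^5.2]^0.04
LQ²/(gh_f) = 8.310; L/(gh_f) = 47.79
Term 1 = ε^1.25·(…)^4.75 = 0.118; Term 2 = ν·Q^9.4·(…)^5.2 = 0.334
D = 0.66·(0.118 + 0.334)^0.04 = 0.6394 m = 639 mm
Check: V = 1.30 m/s, Re = 3.61×10^5, f = 0.01496, h_f = 3.78 m ≈ 4.01 m ✓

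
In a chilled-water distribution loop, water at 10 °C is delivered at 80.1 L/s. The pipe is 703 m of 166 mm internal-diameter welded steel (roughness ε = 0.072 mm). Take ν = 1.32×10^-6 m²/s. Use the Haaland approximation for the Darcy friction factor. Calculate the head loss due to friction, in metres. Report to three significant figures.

h_f ≈ 50.9 m

V = 4Q/(πD²) = 4·0.0801/(π·0.166²) = 3.701 m/s
Re = VD/ν = 3.701·0.166/1.32×10^-6 = 4.65×10^5 → turbulent
ε/D = 0.072/166 = 4.34×10^-4
Haaland: f = 0.01720
h_f = f(L/D)V²/(2g) = 0.01720·(703/0.166)·3.701²/(2·9.81) = 50.87 m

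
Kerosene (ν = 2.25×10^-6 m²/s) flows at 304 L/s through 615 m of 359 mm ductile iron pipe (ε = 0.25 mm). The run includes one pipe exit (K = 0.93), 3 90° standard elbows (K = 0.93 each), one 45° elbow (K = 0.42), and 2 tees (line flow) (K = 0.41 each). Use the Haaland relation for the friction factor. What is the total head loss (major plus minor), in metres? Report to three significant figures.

H_L ≈ 17.0 m

V = 4Q/(πD²) = 3.003 m/s; V²/2g = 0.4597 m
Re = 4.79×10^5, ε/D = 6.96×10^-4 → f = 0.01875 (Haaland)
Major: h_f = f(L/D)·V²/2g = 0.01875·1713·0.4597 = 14.77 m
Minor: ΣK = 4.96; h_m = ΣK·V²/2g = 2.280 m
Total H_L = 14.77 + 2.280 = 17.05 m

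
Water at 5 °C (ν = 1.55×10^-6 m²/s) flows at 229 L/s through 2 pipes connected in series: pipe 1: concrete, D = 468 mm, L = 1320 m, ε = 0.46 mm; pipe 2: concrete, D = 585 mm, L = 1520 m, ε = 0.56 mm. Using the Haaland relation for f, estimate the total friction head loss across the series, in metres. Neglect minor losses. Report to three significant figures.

H ≈ 7.11 m

Pipe 1: V = 1.331 m/s, Re = 4.02×10^5, ε/D = 9.83×10^-4, f = 0.02024, h_1 = f(L/D)V²/2g = 5.157 m
Pipe 2: V = 0.8520 m/s, Re = 3.22×10^5, ε/D = 9.57×10^-4, f = 0.02029, h_2 = f(L/D)V²/2g = 1.950 m
Series → Q common, losses add: H = Σh = 7.108 m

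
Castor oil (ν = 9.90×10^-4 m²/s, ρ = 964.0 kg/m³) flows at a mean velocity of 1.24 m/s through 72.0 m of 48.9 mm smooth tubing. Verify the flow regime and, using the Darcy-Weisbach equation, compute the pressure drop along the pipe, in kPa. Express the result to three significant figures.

Re = VD/ν = 1.24·0.04890/9.90×10^-4 = 61.2 → laminar (Re < 2300)
f = 64/Re = 1.045
h_f = f(L/D)V²/(2g) = 1.045·(72.0/0.04890)·1.24²/(2·9.81) = 120.6 m
Δp = ρg·h_f = 964.0·9.81·120.6 = 1140 kPa

Δp ≈ 1140 kPa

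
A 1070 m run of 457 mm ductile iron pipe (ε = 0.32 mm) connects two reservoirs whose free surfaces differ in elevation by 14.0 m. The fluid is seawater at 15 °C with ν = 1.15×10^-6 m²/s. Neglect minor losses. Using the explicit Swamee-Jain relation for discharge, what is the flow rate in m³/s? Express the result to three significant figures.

Swamee-Jain (Type II): Q = -0.965·√(gD⁵h_f/L)·ln[ε/(3.7D) + √(3.17ν²L/(gD³h_f))]
√(gD⁵h_f/L) = √(9.81·0.457⁵·14.0/1070) = 0.05058
ε/(3.7D) = 1.89×10^-4; √(3.17ν²L/(gD³h_f)) = 1.85×10^-5
Q = -0.965·0.05058·ln(2.077×10^-4) = 0.4139 m³/s
Check: V = 2.52 m/s, Re = 1.00×10^6, f = 0.01853, h_f = 14.1 m ≈ 14.0 m ✓

Q ≈ 0.414 m³/s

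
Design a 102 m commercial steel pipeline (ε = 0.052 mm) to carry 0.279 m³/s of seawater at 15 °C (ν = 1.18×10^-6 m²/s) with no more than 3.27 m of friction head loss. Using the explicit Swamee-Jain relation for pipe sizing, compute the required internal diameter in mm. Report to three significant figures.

D ≈ 314 mm

Swamee-Jain (Type III): D = 0.66·[ε^1.25·(LQ²/(gh_f))^4.75 + ν·Q^9.4·(L/(gh_f))^5.2]^0.04
LQ²/(gh_f) = 0.2475; L/(gh_f) = 3.180
Term 1 = ε^1.25·(…)^4.75 = 5.82×10^-9; Term 2 = ν·Q^9.4·(…)^5.2 = 2.97×10^-9
D = 0.66·(5.82×10^-9 + 2.97×10^-9)^0.04 = 0.3143 m = 314 mm
Check: V = 3.60 m/s, Re = 9.58×10^5, f = 0.01442, h_f = 3.09 m ≈ 3.27 m ✓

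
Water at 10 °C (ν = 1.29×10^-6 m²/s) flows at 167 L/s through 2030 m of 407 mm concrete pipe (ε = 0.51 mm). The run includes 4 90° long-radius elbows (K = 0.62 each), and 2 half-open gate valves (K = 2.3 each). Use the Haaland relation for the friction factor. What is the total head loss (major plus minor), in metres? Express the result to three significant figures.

V = 4Q/(πD²) = 1.284 m/s; V²/2g = 0.08398 m
Re = 4.05×10^5, ε/D = 0.00125 → f = 0.02135 (Haaland)
Major: h_f = f(L/D)·V²/2g = 0.02135·4988·0.08398 = 8.942 m
Minor: ΣK = 7.08; h_m = ΣK·V²/2g = 0.5946 m
Total H_L = 8.942 + 0.5946 = 9.537 m

H_L ≈ 9.54 m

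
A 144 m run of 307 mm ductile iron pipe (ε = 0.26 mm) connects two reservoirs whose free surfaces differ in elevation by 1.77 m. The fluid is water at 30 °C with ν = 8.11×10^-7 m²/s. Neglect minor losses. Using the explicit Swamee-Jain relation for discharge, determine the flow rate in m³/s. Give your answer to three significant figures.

Q ≈ 0.145 m³/s

Swamee-Jain (Type II): Q = -0.965·√(gD⁵h_f/L)·ln[ε/(3.7D) + √(3.17ν²L/(gD³h_f))]
√(gD⁵h_f/L) = √(9.81·0.307⁵·1.77/144) = 0.01813
ε/(3.7D) = 2.29×10^-4; √(3.17ν²L/(gD³h_f)) = 2.44×10^-5
Q = -0.965·0.01813·ln(2.533×10^-4) = 0.1449 m³/s
Check: V = 1.96 m/s, Re = 7.41×10^5, f = 0.01943, h_f = 1.78 m ≈ 1.77 m ✓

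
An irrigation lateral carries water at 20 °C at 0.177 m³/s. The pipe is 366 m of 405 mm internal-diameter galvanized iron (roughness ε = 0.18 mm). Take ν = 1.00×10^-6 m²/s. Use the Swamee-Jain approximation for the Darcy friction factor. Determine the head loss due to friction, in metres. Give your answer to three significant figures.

V = 4Q/(πD²) = 4·0.177/(π·0.405²) = 1.374 m/s
Re = VD/ν = 1.374·0.405/1.00×10^-6 = 5.56×10^5 → turbulent
ε/D = 0.18/405 = 4.44×10^-4
Swamee-Jain: f = 0.01732
h_f = f(L/D)V²/(2g) = 0.01732·(366/0.405)·1.374²/(2·9.81) = 1.506 m

h_f ≈ 1.51 m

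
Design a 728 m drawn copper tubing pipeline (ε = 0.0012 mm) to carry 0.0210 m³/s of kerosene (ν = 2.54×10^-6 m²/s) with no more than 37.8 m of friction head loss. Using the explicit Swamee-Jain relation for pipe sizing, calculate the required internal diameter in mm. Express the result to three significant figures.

D ≈ 106 mm

Swamee-Jain (Type III): D = 0.66·[ε^1.25·(LQ²/(gh_f))^4.75 + ν·Q^9.4·(L/(gh_f))^5.2]^0.04
LQ²/(gh_f) = 8.658×10^-4; L/(gh_f) = 1.963
Term 1 = ε^1.25·(…)^4.75 = 1.13×10^-22; Term 2 = ν·Q^9.4·(…)^5.2 = 1.44×10^-20
D = 0.66·(1.13×10^-22 + 1.44×10^-20)^0.04 = 0.1062 m = 106 mm
Check: V = 2.37 m/s, Re = 9.92×10^4, f = 0.01796, h_f = 35.3 m ≈ 37.8 m ✓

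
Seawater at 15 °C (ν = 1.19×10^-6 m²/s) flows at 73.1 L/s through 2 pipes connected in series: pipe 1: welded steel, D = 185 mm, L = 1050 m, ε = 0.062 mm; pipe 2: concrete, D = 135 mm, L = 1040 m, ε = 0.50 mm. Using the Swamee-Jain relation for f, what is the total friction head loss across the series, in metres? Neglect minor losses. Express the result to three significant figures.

Pipe 1: V = 2.719 m/s, Re = 4.23×10^5, ε/D = 3.35×10^-4, f = 0.01684, h_1 = f(L/D)V²/2g = 36.02 m
Pipe 2: V = 5.107 m/s, Re = 5.79×10^5, ε/D = 0.00370, f = 0.02808, h_2 = f(L/D)V²/2g = 287.6 m
Series → Q common, losses add: H = Σh = 323.6 m

H ≈ 324 m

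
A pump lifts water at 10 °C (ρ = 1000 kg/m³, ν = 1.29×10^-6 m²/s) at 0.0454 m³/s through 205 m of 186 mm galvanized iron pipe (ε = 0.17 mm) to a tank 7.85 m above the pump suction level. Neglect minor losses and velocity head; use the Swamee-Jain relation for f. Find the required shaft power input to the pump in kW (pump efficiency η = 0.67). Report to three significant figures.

P_shaft ≈ 7.37 kW

V = 4Q/(πD²) = 1.671 m/s; Re = 2.41×10^5; ε/D = 9.14×10^-4; f = 0.02061
h_f = f(L/D)V²/2g = 3.233 m
Total head H = z + h_f = 7.85 + 3.233 = 11.08 m
P_hyd = ρgQH = 1000·9.81·0.0454·11.08 = 4.936 kW
P_shaft = P_hyd/η = 4.936/0.67 = 7.367 kW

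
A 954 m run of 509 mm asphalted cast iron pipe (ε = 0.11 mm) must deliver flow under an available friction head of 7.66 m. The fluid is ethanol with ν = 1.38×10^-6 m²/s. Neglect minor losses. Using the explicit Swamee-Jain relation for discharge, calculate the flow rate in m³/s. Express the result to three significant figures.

Swamee-Jain (Type II): Q = -0.965·√(gD⁵h_f/L)·ln[ε/(3.7D) + √(3.17ν²L/(gD³h_f))]
√(gD⁵h_f/L) = √(9.81·0.509⁵·7.66/954) = 0.05188
ε/(3.7D) = 5.84×10^-5; √(3.17ν²L/(gD³h_f)) = 2.41×10^-5
Q = -0.965·0.05188·ln(8.252×10^-5) = 0.4707 m³/s
Check: V = 2.31 m/s, Re = 8.53×10^5, f = 0.01508, h_f = 7.71 m ≈ 7.66 m ✓

Q ≈ 0.471 m³/s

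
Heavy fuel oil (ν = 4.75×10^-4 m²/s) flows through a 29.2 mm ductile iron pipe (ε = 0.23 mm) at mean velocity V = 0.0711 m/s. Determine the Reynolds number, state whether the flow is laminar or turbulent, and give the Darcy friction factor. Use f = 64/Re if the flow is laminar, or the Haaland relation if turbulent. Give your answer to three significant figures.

Re ≈ 4.37; laminar; f = 64/Re ≈ 14.6

Re = VD/ν = 0.07110·0.0292/4.75×10^-4 = 4.37
Re < 2300 → laminar → f = 64/Re = 14.64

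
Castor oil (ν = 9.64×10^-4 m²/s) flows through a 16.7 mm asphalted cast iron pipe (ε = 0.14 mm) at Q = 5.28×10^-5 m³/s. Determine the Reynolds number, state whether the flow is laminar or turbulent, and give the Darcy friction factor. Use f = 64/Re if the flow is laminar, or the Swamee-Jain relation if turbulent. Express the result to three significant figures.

V = 4Q/(πD²) = 0.2411 m/s
Re = VD/ν = 0.2411·0.0167/9.64×10^-4 = 4.18
Re < 2300 → laminar → f = 64/Re = 15.33

Re ≈ 4.18; laminar; f = 64/Re ≈ 15.3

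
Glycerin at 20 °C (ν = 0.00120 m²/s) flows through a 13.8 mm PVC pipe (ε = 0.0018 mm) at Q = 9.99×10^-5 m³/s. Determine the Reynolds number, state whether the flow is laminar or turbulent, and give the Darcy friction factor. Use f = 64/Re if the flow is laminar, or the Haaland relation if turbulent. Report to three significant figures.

Re ≈ 7.68; laminar; f = 64/Re ≈ 8.33

V = 4Q/(πD²) = 0.6679 m/s
Re = VD/ν = 0.6679·0.0138/0.00120 = 7.68
Re < 2300 → laminar → f = 64/Re = 8.332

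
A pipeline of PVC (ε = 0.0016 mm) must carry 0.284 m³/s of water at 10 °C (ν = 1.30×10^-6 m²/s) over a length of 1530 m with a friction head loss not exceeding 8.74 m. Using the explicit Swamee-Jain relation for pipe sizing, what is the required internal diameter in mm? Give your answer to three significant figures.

Swamee-Jain (Type III): D = 0.66·[ε^1.25·(LQ²/(gh_f))^4.75 + ν·Q^9.4·(L/(gh_f))^5.2]^0.04
LQ²/(gh_f) = 1.439; L/(gh_f) = 17.84
Term 1 = ε^1.25·(…)^4.75 = 3.21×10^-7; Term 2 = ν·Q^9.4·(…)^5.2 = 3.04×10^-5
D = 0.66·(3.21×10^-7 + 3.04×10^-5)^0.04 = 0.4356 m = 436 mm
Check: V = 1.91 m/s, Re = 6.39×10^5, f = 0.01261, h_f = 8.20 m ≈ 8.74 m ✓

D ≈ 436 mm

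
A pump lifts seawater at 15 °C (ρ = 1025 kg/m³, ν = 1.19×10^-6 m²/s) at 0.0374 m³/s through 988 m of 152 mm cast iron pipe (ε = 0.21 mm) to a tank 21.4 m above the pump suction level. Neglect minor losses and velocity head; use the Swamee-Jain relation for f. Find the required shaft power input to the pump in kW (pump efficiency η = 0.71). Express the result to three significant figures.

V = 4Q/(πD²) = 2.061 m/s; Re = 2.63×10^5; ε/D = 0.00138; f = 0.02231
h_f = f(L/D)V²/2g = 31.40 m
Total head H = z + h_f = 21.4 + 31.40 = 52.80 m
P_hyd = ρgQH = 1025·9.81·0.0374·52.80 = 19.86 kW
P_shaft = P_hyd/η = 19.86/0.71 = 27.97 kW

P_shaft ≈ 28.0 kW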